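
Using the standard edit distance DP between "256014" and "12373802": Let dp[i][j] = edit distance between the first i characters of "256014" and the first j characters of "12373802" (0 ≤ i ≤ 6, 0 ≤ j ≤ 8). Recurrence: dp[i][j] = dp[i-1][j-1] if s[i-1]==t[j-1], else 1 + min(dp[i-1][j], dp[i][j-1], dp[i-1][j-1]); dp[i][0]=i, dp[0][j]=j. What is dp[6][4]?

   ''  1  2  3  7  3  8  0  2
''  0  1  2  3  4  5  6  7  8
 2  1  1  1  2  3  4  5  6  7
 5  2  2  2  2  3  4  5  6  7
 6  3  3  3  3  3  4  5  6  7
 0  4  4  4  4  4  4  5  5  6
 1  5  4  5  5  5  5  5  6  6
 4  6  5  5  6  6  6  6  6  7

6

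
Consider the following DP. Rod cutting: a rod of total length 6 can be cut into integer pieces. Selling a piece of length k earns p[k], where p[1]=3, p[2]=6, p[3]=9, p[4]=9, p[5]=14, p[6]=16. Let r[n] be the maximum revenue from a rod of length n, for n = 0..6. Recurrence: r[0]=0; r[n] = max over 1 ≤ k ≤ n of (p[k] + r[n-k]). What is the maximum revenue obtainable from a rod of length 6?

18

   n    0    1    2    3    4    5    6
r[n]    0    3    6    9   12   15   18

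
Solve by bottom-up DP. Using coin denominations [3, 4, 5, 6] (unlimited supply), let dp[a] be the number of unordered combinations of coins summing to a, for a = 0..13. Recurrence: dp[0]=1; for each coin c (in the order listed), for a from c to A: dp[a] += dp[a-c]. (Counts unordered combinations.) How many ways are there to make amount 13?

4

after  coin     0     1     2     3     4     5     6     7     8     9    10    11    12    13
          3     1     0     0     1     0     0     1     0     0     1     0     0     1     0
          4     1     0     0     1     1     0     1     1     1     1     1     1     2     1
          5     1     0     0     1     1     1     1     1     2     2     2     2     3     3
          6     1     0     0     1     1     1     2     1     2     3     3     3     5     4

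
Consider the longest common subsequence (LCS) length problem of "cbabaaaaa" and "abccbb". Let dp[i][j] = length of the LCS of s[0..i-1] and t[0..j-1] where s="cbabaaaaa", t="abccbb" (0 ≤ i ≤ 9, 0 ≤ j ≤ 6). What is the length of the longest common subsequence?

3

   ''  a  b  c  c  b  b
''  0  0  0  0  0  0  0
 c  0  0  0  1  1  1  1
 b  0  0  1  1  1  2  2
 a  0  1  1  1  1  2  2
 b  0  1  2  2  2  2  3
 a  0  1  2  2  2  2  3
 a  0  1  2  2  2  2  3
 a  0  1  2  2  2  2  3
 a  0  1  2  2  2  2  3
 a  0  1  2  2  2  2  3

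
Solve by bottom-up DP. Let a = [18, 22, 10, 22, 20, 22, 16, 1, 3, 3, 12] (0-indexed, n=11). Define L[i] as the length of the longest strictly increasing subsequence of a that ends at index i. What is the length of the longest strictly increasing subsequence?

3

   i    0    1    2    3    4    5    6    7    8    9   10
a[i]   18   22   10   22   20   22   16    1    3    3   12
L[i]    1    2    1    2    2    3    2    1    2    2    3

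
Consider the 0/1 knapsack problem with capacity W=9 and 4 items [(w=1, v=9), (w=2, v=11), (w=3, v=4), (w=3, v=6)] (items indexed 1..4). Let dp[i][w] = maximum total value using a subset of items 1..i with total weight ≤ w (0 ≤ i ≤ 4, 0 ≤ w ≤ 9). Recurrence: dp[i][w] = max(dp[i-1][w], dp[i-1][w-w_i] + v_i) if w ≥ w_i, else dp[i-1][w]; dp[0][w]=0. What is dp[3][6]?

24

i\w   0   1   2   3   4   5   6   7   8   9
  0   0   0   0   0   0   0   0   0   0   0
  1   0   9   9   9   9   9   9   9   9   9
  2   0   9  11  20  20  20  20  20  20  20
  3   0   9  11  20  20  20  24  24  24  24
  4   0   9  11  20  20  20  26  26  26  30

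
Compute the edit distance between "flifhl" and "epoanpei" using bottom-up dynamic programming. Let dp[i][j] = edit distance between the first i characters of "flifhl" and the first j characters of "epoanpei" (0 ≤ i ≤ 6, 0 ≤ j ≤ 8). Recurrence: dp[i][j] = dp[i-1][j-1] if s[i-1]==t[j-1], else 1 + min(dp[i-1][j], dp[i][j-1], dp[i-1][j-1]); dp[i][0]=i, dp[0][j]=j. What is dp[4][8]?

8

   ''  e  p  o  a  n  p  e  i
''  0  1  2  3  4  5  6  7  8
 f  1  1  2  3  4  5  6  7  8
 l  2  2  2  3  4  5  6  7  8
 i  3  3  3  3  4  5  6  7  7
 f  4  4  4  4  4  5  6  7  8
 h  5  5  5  5  5  5  6  7  8
 l  6  6  6  6  6  6  6  7  8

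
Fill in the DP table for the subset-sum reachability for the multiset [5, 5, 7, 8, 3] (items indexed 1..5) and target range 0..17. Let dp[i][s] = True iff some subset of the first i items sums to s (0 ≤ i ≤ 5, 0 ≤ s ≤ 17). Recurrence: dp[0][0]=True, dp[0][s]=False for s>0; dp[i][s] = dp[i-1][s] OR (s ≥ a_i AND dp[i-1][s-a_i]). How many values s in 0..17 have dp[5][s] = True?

i\s   0   1   2   3   4   5   6   7   8   9  10  11  12  13  14  15  16  17
  0   T   F   F   F   F   F   F   F   F   F   F   F   F   F   F   F   F   F
  1   T   F   F   F   F   T   F   F   F   F   F   F   F   F   F   F   F   F
  2   T   F   F   F   F   T   F   F   F   F   T   F   F   F   F   F   F   F
  3   T   F   F   F   F   T   F   T   F   F   T   F   T   F   F   F   F   T
  4   T   F   F   F   F   T   F   T   T   F   T   F   T   T   F   T   F   T
  5   T   F   F   T   F   T   F   T   T   F   T   T   T   T   F   T   T   T

12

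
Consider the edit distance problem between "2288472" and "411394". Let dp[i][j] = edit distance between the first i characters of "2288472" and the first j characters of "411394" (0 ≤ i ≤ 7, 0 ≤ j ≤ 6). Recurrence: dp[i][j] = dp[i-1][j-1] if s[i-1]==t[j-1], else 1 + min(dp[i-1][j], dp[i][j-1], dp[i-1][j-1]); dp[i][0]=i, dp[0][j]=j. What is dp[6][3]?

   ''  4  1  1  3  9  4
''  0  1  2  3  4  5  6
 2  1  1  2  3  4  5  6
 2  2  2  2  3  4  5  6
 8  3  3  3  3  4  5  6
 8  4  4  4  4  4  5  6
 4  5  4  5  5  5  5  5
 7  6  5  5  6  6  6  6
 2  7  6  6  6  7  7  7

6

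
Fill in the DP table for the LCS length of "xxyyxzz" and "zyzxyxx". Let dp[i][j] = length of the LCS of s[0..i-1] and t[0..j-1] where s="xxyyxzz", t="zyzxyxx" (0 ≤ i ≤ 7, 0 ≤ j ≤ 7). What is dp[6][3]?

2

   ''  z  y  z  x  y  x  x
''  0  0  0  0  0  0  0  0
 x  0  0  0  0  1  1  1  1
 x  0  0  0  0  1  1  2  2
 y  0  0  1  1  1  2  2  2
 y  0  0  1  1  1  2  2  2
 x  0  0  1  1  2  2  3  3
 z  0  1  1  2  2  2  3  3
 z  0  1  1  2  2  2  3  3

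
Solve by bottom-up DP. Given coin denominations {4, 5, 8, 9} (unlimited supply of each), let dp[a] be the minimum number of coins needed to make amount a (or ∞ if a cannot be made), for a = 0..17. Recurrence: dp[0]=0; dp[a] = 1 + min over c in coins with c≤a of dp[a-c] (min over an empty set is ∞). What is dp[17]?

 a  0  1  2  3  4  5  6  7  8  9 10 11 12 13 14 15 16 17
dp  0  -  -  -  1  1  -  -  1  1  2  -  2  2  2  3  2  2
(- denotes ∞ / unreachable)

2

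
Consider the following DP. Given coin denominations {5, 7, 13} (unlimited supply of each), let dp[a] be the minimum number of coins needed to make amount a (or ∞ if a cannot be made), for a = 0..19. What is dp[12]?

 a  0  1  2  3  4  5  6  7  8  9 10 11 12 13 14 15 16 17 18 19
dp  0  -  -  -  -  1  -  1  -  -  2  -  2  1  2  3  -  3  2  3
(- denotes ∞ / unreachable)

2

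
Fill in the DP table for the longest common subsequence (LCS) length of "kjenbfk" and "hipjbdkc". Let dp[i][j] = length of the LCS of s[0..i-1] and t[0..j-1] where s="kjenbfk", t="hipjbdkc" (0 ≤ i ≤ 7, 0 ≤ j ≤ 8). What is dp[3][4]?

   ''  h  i  p  j  b  d  k  c
''  0  0  0  0  0  0  0  0  0
 k  0  0  0  0  0  0  0  1  1
 j  0  0  0  0  1  1  1  1  1
 e  0  0  0  0  1  1  1  1  1
 n  0  0  0  0  1  1  1  1  1
 b  0  0  0  0  1  2  2  2  2
 f  0  0  0  0  1  2  2  2  2
 k  0  0  0  0  1  2  2  3  3

1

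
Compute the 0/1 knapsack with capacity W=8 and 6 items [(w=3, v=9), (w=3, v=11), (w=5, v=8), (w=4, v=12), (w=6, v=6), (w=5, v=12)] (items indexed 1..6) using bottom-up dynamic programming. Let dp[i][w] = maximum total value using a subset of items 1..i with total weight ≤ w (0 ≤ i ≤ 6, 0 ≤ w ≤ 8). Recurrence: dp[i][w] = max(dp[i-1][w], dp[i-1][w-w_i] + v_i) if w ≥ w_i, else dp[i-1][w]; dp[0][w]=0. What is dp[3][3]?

11

i\w   0   1   2   3   4   5   6   7   8
  0   0   0   0   0   0   0   0   0   0
  1   0   0   0   9   9   9   9   9   9
  2   0   0   0  11  11  11  20  20  20
  3   0   0   0  11  11  11  20  20  20
  4   0   0   0  11  12  12  20  23  23
  5   0   0   0  11  12  12  20  23  23
  6   0   0   0  11  12  12  20  23  23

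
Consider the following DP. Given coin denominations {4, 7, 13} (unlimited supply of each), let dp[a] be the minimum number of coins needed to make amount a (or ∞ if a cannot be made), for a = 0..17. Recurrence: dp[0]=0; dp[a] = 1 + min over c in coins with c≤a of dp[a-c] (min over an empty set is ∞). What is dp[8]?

 a  0  1  2  3  4  5  6  7  8  9 10 11 12 13 14 15 16 17
dp  0  -  -  -  1  -  -  1  2  -  -  2  3  1  2  3  4  2
(- denotes ∞ / unreachable)

2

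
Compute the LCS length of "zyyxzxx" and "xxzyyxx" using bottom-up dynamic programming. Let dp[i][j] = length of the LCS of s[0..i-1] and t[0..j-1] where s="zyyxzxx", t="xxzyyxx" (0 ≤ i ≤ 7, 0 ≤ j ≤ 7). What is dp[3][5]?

   ''  x  x  z  y  y  x  x
''  0  0  0  0  0  0  0  0
 z  0  0  0  1  1  1  1  1
 y  0  0  0  1  2  2  2  2
 y  0  0  0  1  2  3  3  3
 x  0  1  1  1  2  3  4  4
 z  0  1  1  2  2  3  4  4
 x  0  1  2  2  2  3  4  5
 x  0  1  2  2  2  3  4  5

3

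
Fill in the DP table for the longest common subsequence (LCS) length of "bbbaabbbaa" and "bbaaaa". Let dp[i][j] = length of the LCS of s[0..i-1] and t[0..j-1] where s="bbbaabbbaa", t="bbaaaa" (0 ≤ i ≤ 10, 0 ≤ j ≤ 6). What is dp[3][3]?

   ''  b  b  a  a  a  a
''  0  0  0  0  0  0  0
 b  0  1  1  1  1  1  1
 b  0  1  2  2  2  2  2
 b  0  1  2  2  2  2  2
 a  0  1  2  3  3  3  3
 a  0  1  2  3  4  4  4
 b  0  1  2  3  4  4  4
 b  0  1  2  3  4  4  4
 b  0  1  2  3  4  4  4
 a  0  1  2  3  4  5  5
 a  0  1  2  3  4  5  6

2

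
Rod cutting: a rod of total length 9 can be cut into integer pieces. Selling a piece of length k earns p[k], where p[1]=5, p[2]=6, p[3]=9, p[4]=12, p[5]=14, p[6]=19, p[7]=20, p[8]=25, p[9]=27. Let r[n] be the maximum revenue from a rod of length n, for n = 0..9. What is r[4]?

   n    0    1    2    3    4    5    6    7    8    9
r[n]    0    5   10   15   20   25   30   35   40   45

20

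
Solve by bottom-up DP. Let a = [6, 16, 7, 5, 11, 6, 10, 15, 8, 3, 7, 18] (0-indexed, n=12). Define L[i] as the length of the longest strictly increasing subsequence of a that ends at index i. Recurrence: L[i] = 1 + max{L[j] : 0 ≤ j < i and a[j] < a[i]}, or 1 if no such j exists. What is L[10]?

3

   i    0    1    2    3    4    5    6    7    8    9   10   11
a[i]    6   16    7    5   11    6   10   15    8    3    7   18
L[i]    1    2    2    1    3    2    3    4    3    1    3    5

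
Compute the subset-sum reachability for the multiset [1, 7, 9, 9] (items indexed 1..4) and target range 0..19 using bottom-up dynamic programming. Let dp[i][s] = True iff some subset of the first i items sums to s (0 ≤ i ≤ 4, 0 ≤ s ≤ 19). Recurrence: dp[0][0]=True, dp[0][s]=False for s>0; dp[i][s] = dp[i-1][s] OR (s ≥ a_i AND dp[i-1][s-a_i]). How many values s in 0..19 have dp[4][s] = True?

10

i\s   0   1   2   3   4   5   6   7   8   9  10  11  12  13  14  15  16  17  18  19
  0   T   F   F   F   F   F   F   F   F   F   F   F   F   F   F   F   F   F   F   F
  1   T   T   F   F   F   F   F   F   F   F   F   F   F   F   F   F   F   F   F   F
  2   T   T   F   F   F   F   F   T   T   F   F   F   F   F   F   F   F   F   F   F
  3   T   T   F   F   F   F   F   T   T   T   T   F   F   F   F   F   T   T   F   F
  4   T   T   F   F   F   F   F   T   T   T   T   F   F   F   F   F   T   T   T   T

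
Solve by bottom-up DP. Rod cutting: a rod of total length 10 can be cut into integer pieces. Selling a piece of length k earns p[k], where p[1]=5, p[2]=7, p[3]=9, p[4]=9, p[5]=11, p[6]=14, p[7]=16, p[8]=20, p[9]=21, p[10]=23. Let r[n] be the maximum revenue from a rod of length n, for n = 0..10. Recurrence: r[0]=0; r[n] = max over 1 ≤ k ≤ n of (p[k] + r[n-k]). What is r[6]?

30

   n    0    1    2    3    4    5    6    7    8    9   10
r[n]    0    5   10   15   20   25   30   35   40   45   50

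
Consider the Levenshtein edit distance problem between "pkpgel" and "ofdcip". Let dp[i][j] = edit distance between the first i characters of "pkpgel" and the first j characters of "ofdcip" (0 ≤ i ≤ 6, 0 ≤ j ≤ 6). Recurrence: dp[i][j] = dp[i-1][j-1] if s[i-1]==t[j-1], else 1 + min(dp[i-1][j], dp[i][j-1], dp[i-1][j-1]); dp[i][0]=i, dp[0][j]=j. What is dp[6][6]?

6

   ''  o  f  d  c  i  p
''  0  1  2  3  4  5  6
 p  1  1  2  3  4  5  5
 k  2  2  2  3  4  5  6
 p  3  3  3  3  4  5  5
 g  4  4  4  4  4  5  6
 e  5  5  5  5  5  5  6
 l  6  6  6  6  6  6  6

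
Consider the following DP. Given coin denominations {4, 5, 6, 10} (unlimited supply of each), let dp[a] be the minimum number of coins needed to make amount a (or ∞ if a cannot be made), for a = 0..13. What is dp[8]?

2

 a  0  1  2  3  4  5  6  7  8  9 10 11 12 13
dp  0  -  -  -  1  1  1  -  2  2  1  2  2  3
(- denotes ∞ / unreachable)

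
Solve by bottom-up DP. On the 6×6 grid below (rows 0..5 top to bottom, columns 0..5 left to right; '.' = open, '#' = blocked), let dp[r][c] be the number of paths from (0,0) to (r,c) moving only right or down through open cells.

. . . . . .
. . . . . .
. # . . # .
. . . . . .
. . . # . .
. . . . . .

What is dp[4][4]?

r\c   0   1   2   3   4   5
  0   1   1   1   1   1   1
  1   1   2   3   4   5   6
  2   1   0   3   7   0   6
  3   1   1   4  11  11  17
  4   1   2   6   0  11  28
  5   1   3   9   9  20  48

11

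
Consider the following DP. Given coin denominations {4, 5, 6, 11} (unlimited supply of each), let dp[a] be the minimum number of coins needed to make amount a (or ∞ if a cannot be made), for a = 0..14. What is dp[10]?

2

 a  0  1  2  3  4  5  6  7  8  9 10 11 12 13 14
dp  0  -  -  -  1  1  1  -  2  2  2  1  2  3  3
(- denotes ∞ / unreachable)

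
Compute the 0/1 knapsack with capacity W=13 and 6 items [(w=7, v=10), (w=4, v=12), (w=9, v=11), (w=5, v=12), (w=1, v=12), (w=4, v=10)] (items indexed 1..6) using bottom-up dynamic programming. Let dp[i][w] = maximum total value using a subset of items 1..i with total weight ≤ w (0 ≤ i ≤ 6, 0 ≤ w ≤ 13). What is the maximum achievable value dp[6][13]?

i\w   0   1   2   3   4   5   6   7   8   9  10  11  12  13
  0   0   0   0   0   0   0   0   0   0   0   0   0   0   0
  1   0   0   0   0   0   0   0  10  10  10  10  10  10  10
  2   0   0   0   0  12  12  12  12  12  12  12  22  22  22
  3   0   0   0   0  12  12  12  12  12  12  12  22  22  23
  4   0   0   0   0  12  12  12  12  12  24  24  24  24  24
  5   0  12  12  12  12  24  24  24  24  24  36  36  36  36
  6   0  12  12  12  12  24  24  24  24  34  36  36  36  36

36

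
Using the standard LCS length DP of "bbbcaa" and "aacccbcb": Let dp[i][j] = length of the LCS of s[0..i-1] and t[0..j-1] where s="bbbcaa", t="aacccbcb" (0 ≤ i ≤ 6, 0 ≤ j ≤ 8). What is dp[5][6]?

   ''  a  a  c  c  c  b  c  b
''  0  0  0  0  0  0  0  0  0
 b  0  0  0  0  0  0  1  1  1
 b  0  0  0  0  0  0  1  1  2
 b  0  0  0  0  0  0  1  1  2
 c  0  0  0  1  1  1  1  2  2
 a  0  1  1  1  1  1  1  2  2
 a  0  1  2  2  2  2  2  2  2

1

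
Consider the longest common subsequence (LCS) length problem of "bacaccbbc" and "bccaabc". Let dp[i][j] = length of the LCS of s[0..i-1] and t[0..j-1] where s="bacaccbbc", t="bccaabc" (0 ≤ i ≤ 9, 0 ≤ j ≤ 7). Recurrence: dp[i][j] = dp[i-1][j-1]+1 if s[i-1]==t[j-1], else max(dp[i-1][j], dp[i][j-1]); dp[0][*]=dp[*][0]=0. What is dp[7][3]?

3

   ''  b  c  c  a  a  b  c
''  0  0  0  0  0  0  0  0
 b  0  1  1  1  1  1  1  1
 a  0  1  1  1  2  2  2  2
 c  0  1  2  2  2  2  2  3
 a  0  1  2  2  3  3  3  3
 c  0  1  2  3  3  3  3  4
 c  0  1  2  3  3  3  3  4
 b  0  1  2  3  3  3  4  4
 b  0  1  2  3  3  3  4  4
 c  0  1  2  3  3  3  4  5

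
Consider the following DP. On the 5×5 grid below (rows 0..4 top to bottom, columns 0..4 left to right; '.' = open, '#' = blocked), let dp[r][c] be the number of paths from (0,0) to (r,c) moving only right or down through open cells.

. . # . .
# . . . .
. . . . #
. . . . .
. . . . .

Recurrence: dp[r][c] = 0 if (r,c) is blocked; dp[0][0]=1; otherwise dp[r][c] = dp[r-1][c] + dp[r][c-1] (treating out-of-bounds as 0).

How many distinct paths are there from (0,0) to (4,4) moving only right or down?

r\c   0   1   2   3   4
  0   1   1   0   0   0
  1   0   1   1   1   1
  2   0   1   2   3   0
  3   0   1   3   6   6
  4   0   1   4  10  16

16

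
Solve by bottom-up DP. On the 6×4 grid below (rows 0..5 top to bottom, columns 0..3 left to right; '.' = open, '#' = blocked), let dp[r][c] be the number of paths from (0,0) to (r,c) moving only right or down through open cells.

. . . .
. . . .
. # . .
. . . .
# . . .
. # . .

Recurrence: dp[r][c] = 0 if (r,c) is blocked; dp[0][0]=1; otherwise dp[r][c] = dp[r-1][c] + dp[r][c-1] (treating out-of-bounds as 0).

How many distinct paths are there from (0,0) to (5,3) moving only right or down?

r\c   0   1   2   3
  0   1   1   1   1
  1   1   2   3   4
  2   1   0   3   7
  3   1   1   4  11
  4   0   1   5  16
  5   0   0   5  21

21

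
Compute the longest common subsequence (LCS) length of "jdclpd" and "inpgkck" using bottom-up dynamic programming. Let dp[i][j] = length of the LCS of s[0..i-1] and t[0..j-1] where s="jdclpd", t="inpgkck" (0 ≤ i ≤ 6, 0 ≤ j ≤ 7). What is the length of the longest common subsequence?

   ''  i  n  p  g  k  c  k
''  0  0  0  0  0  0  0  0
 j  0  0  0  0  0  0  0  0
 d  0  0  0  0  0  0  0  0
 c  0  0  0  0  0  0  1  1
 l  0  0  0  0  0  0  1  1
 p  0  0  0  1  1  1  1  1
 d  0  0  0  1  1  1  1  1

1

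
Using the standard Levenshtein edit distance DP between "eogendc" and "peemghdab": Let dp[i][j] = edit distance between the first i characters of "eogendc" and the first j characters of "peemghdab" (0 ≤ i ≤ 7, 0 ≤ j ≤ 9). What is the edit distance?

7

   ''  p  e  e  m  g  h  d  a  b
''  0  1  2  3  4  5  6  7  8  9
 e  1  1  1  2  3  4  5  6  7  8
 o  2  2  2  2  3  4  5  6  7  8
 g  3  3  3  3  3  3  4  5  6  7
 e  4  4  3  3  4  4  4  5  6  7
 n  5  5  4  4  4  5  5  5  6  7
 d  6  6  5  5  5  5  6  5  6  7
 c  7  7  6  6  6  6  6  6  6  7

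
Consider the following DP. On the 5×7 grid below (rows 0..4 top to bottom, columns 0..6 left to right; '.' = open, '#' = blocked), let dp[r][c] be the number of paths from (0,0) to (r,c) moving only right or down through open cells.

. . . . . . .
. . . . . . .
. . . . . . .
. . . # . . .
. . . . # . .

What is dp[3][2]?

r\c   0   1   2   3   4   5   6
  0   1   1   1   1   1   1   1
  1   1   2   3   4   5   6   7
  2   1   3   6  10  15  21  28
  3   1   4  10   0  15  36  64
  4   1   5  15  15   0  36 100

10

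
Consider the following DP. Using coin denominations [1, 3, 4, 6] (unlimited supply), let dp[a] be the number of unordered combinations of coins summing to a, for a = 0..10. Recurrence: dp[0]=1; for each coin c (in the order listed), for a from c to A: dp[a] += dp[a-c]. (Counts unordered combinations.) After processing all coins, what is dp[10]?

after  coin     0     1     2     3     4     5     6     7     8     9    10
          1     1     1     1     1     1     1     1     1     1     1     1
          3     1     1     1     2     2     2     3     3     3     4     4
          4     1     1     1     2     3     3     4     5     6     7     8
          6     1     1     1     2     3     3     5     6     7     9    11

11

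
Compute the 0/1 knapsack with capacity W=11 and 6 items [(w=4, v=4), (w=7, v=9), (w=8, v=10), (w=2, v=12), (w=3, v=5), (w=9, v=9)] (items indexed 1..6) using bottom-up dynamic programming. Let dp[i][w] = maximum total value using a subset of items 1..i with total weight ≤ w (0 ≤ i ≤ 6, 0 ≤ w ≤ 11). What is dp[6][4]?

12

i\w   0   1   2   3   4   5   6   7   8   9  10  11
  0   0   0   0   0   0   0   0   0   0   0   0   0
  1   0   0   0   0   4   4   4   4   4   4   4   4
  2   0   0   0   0   4   4   4   9   9   9   9  13
  3   0   0   0   0   4   4   4   9  10  10  10  13
  4   0   0  12  12  12  12  16  16  16  21  22  22
  5   0   0  12  12  12  17  17  17  17  21  22  22
  6   0   0  12  12  12  17  17  17  17  21  22  22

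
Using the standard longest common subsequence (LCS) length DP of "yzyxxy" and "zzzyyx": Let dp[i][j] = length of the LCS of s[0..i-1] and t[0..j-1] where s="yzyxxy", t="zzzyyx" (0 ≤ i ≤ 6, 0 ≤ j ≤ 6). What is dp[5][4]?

   ''  z  z  z  y  y  x
''  0  0  0  0  0  0  0
 y  0  0  0  0  1  1  1
 z  0  1  1  1  1  1  1
 y  0  1  1  1  2  2  2
 x  0  1  1  1  2  2  3
 x  0  1  1  1  2  2  3
 y  0  1  1  1  2  3  3

2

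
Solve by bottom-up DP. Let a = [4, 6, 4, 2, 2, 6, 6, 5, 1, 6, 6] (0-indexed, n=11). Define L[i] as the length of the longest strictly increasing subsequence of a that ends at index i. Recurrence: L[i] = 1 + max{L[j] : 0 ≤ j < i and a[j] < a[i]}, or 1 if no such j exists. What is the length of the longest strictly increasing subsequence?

   i    0    1    2    3    4    5    6    7    8    9   10
a[i]    4    6    4    2    2    6    6    5    1    6    6
L[i]    1    2    1    1    1    2    2    2    1    3    3

3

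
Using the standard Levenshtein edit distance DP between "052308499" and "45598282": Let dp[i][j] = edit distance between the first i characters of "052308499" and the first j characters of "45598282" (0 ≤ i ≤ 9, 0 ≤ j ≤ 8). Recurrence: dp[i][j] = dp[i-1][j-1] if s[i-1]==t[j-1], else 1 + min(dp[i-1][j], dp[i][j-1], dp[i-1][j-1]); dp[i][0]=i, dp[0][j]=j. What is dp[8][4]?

   ''  4  5  5  9  8  2  8  2
''  0  1  2  3  4  5  6  7  8
 0  1  1  2  3  4  5  6  7  8
 5  2  2  1  2  3  4  5  6  7
 2  3  3  2  2  3  4  4  5  6
 3  4  4  3  3  3  4  5  5  6
 0  5  5  4  4  4  4  5  6  6
 8  6  6  5  5  5  4  5  5  6
 4  7  6  6  6  6  5  5  6  6
 9  8  7  7  7  6  6  6  6  7
 9  9  8  8  8  7  7  7  7  7

6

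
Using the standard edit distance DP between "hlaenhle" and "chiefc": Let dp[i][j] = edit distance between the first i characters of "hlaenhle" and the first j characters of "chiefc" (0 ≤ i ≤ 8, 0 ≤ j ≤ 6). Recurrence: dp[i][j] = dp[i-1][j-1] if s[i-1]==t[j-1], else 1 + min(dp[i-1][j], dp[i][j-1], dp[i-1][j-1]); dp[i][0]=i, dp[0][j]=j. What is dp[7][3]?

6

   ''  c  h  i  e  f  c
''  0  1  2  3  4  5  6
 h  1  1  1  2  3  4  5
 l  2  2  2  2  3  4  5
 a  3  3  3  3  3  4  5
 e  4  4  4  4  3  4  5
 n  5  5  5  5  4  4  5
 h  6  6  5  6  5  5  5
 l  7  7  6  6  6  6  6
 e  8  8  7  7  6  7  7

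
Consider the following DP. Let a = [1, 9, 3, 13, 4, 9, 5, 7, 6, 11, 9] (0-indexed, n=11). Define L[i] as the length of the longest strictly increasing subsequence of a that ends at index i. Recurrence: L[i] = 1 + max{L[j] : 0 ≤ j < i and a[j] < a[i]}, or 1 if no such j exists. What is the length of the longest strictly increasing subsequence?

   i    0    1    2    3    4    5    6    7    8    9   10
a[i]    1    9    3   13    4    9    5    7    6   11    9
L[i]    1    2    2    3    3    4    4    5    5    6    6

6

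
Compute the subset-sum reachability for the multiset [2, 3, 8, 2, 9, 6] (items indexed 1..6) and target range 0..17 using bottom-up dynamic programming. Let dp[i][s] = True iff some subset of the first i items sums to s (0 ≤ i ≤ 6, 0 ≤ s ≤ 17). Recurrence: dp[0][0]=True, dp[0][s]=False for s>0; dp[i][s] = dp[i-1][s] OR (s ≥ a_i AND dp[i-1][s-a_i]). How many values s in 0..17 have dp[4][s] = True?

i\s   0   1   2   3   4   5   6   7   8   9  10  11  12  13  14  15  16  17
  0   T   F   F   F   F   F   F   F   F   F   F   F   F   F   F   F   F   F
  1   T   F   T   F   F   F   F   F   F   F   F   F   F   F   F   F   F   F
  2   T   F   T   T   F   T   F   F   F   F   F   F   F   F   F   F   F   F
  3   T   F   T   T   F   T   F   F   T   F   T   T   F   T   F   F   F   F
  4   T   F   T   T   T   T   F   T   T   F   T   T   T   T   F   T   F   F
  5   T   F   T   T   T   T   F   T   T   T   T   T   T   T   T   T   T   T
  6   T   F   T   T   T   T   T   T   T   T   T   T   T   T   T   T   T   T

12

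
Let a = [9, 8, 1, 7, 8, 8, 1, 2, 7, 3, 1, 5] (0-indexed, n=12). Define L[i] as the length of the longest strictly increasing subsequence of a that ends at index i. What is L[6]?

   i    0    1    2    3    4    5    6    7    8    9   10   11
a[i]    9    8    1    7    8    8    1    2    7    3    1    5
L[i]    1    1    1    2    3    3    1    2    3    3    1    4

1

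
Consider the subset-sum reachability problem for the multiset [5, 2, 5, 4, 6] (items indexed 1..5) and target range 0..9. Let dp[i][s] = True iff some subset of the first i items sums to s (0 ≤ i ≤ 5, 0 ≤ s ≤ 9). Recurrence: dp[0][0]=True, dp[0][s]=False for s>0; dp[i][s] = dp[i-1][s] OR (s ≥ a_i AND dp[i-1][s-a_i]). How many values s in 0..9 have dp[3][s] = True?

4

i\s   0   1   2   3   4   5   6   7   8   9
  0   T   F   F   F   F   F   F   F   F   F
  1   T   F   F   F   F   T   F   F   F   F
  2   T   F   T   F   F   T   F   T   F   F
  3   T   F   T   F   F   T   F   T   F   F
  4   T   F   T   F   T   T   T   T   F   T
  5   T   F   T   F   T   T   T   T   T   T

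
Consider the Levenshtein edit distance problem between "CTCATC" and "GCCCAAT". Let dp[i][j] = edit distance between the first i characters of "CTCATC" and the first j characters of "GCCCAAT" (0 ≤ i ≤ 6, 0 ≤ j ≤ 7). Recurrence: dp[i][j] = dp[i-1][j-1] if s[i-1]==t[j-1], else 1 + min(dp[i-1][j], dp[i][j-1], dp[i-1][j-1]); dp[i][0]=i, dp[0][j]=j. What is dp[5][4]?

   ''  G  C  C  C  A  A  T
''  0  1  2  3  4  5  6  7
 C  1  1  1  2  3  4  5  6
 T  2  2  2  2  3  4  5  5
 C  3  3  2  2  2  3  4  5
 A  4  4  3  3  3  2  3  4
 T  5  5  4  4  4  3  3  3
 C  6  6  5  4  4  4  4  4

4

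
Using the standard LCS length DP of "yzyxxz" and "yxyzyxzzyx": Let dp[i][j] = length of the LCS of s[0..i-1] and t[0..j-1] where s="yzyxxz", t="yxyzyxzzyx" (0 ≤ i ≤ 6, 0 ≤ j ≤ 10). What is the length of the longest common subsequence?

   ''  y  x  y  z  y  x  z  z  y  x
''  0  0  0  0  0  0  0  0  0  0  0
 y  0  1  1  1  1  1  1  1  1  1  1
 z  0  1  1  1  2  2  2  2  2  2  2
 y  0  1  1  2  2  3  3  3  3  3  3
 x  0  1  2  2  2  3  4  4  4  4  4
 x  0  1  2  2  2  3  4  4  4  4  5
 z  0  1  2  2  3  3  4  5  5  5  5

5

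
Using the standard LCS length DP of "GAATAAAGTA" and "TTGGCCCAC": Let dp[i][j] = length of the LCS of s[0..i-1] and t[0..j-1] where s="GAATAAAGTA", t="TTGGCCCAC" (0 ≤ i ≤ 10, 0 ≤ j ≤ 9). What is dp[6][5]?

   ''  T  T  G  G  C  C  C  A  C
''  0  0  0  0  0  0  0  0  0  0
 G  0  0  0  1  1  1  1  1  1  1
 A  0  0  0  1  1  1  1  1  2  2
 A  0  0  0  1  1  1  1  1  2  2
 T  0  1  1  1  1  1  1  1  2  2
 A  0  1  1  1  1  1  1  1  2  2
 A  0  1  1  1  1  1  1  1  2  2
 A  0  1  1  1  1  1  1  1  2  2
 G  0  1  1  2  2  2  2  2  2  2
 T  0  1  2  2  2  2  2  2  2  2
 A  0  1  2  2  2  2  2  2  3  3

1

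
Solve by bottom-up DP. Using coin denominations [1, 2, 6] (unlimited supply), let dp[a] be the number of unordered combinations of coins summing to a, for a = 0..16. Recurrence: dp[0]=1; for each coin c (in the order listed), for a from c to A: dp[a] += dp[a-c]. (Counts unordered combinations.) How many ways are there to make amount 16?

after  coin     0     1     2     3     4     5     6     7     8     9    10    11    12    13    14    15    16
          1     1     1     1     1     1     1     1     1     1     1     1     1     1     1     1     1     1
          2     1     1     2     2     3     3     4     4     5     5     6     6     7     7     8     8     9
          6     1     1     2     2     3     3     5     5     7     7     9     9    12    12    15    15    18

18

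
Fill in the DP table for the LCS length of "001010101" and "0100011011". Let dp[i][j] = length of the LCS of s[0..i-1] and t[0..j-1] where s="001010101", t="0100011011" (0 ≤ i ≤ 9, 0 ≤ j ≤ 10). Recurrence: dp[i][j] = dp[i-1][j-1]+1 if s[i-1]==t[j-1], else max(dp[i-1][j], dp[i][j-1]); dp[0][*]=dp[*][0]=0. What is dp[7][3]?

   ''  0  1  0  0  0  1  1  0  1  1
''  0  0  0  0  0  0  0  0  0  0  0
 0  0  1  1  1  1  1  1  1  1  1  1
 0  0  1  1  2  2  2  2  2  2  2  2
 1  0  1  2  2  2  2  3  3  3  3  3
 0  0  1  2  3  3  3  3  3  4  4  4
 1  0  1  2  3  3  3  4  4  4  5  5
 0  0  1  2  3  4  4  4  4  5  5  5
 1  0  1  2  3  4  4  5  5  5  6  6
 0  0  1  2  3  4  5  5  5  6  6  6
 1  0  1  2  3  4  5  6  6  6  7  7

3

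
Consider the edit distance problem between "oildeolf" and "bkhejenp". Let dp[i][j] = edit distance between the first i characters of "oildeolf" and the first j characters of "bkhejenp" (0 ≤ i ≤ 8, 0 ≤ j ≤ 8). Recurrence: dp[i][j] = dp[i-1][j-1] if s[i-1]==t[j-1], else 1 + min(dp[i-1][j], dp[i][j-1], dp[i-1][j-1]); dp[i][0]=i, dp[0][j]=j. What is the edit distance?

   ''  b  k  h  e  j  e  n  p
''  0  1  2  3  4  5  6  7  8
 o  1  1  2  3  4  5  6  7  8
 i  2  2  2  3  4  5  6  7  8
 l  3  3  3  3  4  5  6  7  8
 d  4  4  4  4  4  5  6  7  8
 e  5  5  5  5  4  5  5  6  7
 o  6  6  6  6  5  5  6  6  7
 l  7  7  7  7  6  6  6  7  7
 f  8  8  8  8  7  7  7  7  8

8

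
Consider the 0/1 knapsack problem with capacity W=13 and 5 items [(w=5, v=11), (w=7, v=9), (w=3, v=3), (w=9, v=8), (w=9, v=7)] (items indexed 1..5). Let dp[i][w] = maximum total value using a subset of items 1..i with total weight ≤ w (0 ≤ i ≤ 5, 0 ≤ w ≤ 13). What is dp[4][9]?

14

i\w   0   1   2   3   4   5   6   7   8   9  10  11  12  13
  0   0   0   0   0   0   0   0   0   0   0   0   0   0   0
  1   0   0   0   0   0  11  11  11  11  11  11  11  11  11
  2   0   0   0   0   0  11  11  11  11  11  11  11  20  20
  3   0   0   0   3   3  11  11  11  14  14  14  14  20  20
  4   0   0   0   3   3  11  11  11  14  14  14  14  20  20
  5   0   0   0   3   3  11  11  11  14  14  14  14  20  20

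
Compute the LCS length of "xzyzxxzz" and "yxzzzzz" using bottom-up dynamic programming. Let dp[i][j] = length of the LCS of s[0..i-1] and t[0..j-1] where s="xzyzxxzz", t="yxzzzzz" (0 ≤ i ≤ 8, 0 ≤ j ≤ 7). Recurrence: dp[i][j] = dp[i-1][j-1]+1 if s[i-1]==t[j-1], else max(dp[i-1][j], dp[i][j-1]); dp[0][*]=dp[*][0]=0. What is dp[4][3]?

   ''  y  x  z  z  z  z  z
''  0  0  0  0  0  0  0  0
 x  0  0  1  1  1  1  1  1
 z  0  0  1  2  2  2  2  2
 y  0  1  1  2  2  2  2  2
 z  0  1  1  2  3  3  3  3
 x  0  1  2  2  3  3  3  3
 x  0  1  2  2  3  3  3  3
 z  0  1  2  3  3  4  4  4
 z  0  1  2  3  4  4  5  5

2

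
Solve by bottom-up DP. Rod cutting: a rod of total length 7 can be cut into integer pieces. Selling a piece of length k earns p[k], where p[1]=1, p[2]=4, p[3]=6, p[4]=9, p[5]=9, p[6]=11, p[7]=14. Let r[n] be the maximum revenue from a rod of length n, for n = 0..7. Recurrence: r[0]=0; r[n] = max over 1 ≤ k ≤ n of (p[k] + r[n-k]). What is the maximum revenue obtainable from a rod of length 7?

15

   n    0    1    2    3    4    5    6    7
r[n]    0    1    4    6    9   10   13   15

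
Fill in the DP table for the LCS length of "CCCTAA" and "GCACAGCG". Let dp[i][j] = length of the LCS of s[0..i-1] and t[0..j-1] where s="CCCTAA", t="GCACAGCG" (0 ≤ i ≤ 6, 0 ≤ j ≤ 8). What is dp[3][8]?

   ''  G  C  A  C  A  G  C  G
''  0  0  0  0  0  0  0  0  0
 C  0  0  1  1  1  1  1  1  1
 C  0  0  1  1  2  2  2  2  2
 C  0  0  1  1  2  2  2  3  3
 T  0  0  1  1  2  2  2  3  3
 A  0  0  1  2  2  3  3  3  3
 A  0  0  1  2  2  3  3  3  3

3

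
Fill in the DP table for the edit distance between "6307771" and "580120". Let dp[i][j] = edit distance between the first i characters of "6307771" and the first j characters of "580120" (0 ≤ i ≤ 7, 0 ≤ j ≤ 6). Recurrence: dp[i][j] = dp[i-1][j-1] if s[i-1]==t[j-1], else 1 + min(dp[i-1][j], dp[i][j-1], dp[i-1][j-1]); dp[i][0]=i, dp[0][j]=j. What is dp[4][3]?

3

   ''  5  8  0  1  2  0
''  0  1  2  3  4  5  6
 6  1  1  2  3  4  5  6
 3  2  2  2  3  4  5  6
 0  3  3  3  2  3  4  5
 7  4  4  4  3  3  4  5
 7  5  5  5  4  4  4  5
 7  6  6  6  5  5  5  5
 1  7  7  7  6  5  6  6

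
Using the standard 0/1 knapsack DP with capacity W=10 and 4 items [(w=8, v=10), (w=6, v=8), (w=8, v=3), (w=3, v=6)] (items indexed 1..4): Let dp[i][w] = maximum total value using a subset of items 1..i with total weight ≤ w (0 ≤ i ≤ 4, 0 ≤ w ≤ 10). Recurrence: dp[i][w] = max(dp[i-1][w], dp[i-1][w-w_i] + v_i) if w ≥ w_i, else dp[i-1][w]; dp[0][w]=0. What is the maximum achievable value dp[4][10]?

i\w   0   1   2   3   4   5   6   7   8   9  10
  0   0   0   0   0   0   0   0   0   0   0   0
  1   0   0   0   0   0   0   0   0  10  10  10
  2   0   0   0   0   0   0   8   8  10  10  10
  3   0   0   0   0   0   0   8   8  10  10  10
  4   0   0   0   6   6   6   8   8  10  14  14

14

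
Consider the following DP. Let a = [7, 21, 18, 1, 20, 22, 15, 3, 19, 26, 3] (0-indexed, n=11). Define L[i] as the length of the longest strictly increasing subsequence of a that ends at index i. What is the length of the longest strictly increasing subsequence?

   i    0    1    2    3    4    5    6    7    8    9   10
a[i]    7   21   18    1   20   22   15    3   19   26    3
L[i]    1    2    2    1    3    4    2    2    3    5    2

5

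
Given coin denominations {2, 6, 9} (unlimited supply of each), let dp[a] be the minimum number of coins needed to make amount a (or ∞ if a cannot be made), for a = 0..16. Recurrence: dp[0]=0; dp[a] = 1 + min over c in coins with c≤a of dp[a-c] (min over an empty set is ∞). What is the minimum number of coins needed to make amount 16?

 a  0  1  2  3  4  5  6  7  8  9 10 11 12 13 14 15 16
dp  0  -  1  -  2  -  1  -  2  1  3  2  2  3  3  2  4
(- denotes ∞ / unreachable)

4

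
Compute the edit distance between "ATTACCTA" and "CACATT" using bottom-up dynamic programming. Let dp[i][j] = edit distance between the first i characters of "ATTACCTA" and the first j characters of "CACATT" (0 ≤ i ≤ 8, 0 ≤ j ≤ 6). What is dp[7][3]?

   ''  C  A  C  A  T  T
''  0  1  2  3  4  5  6
 A  1  1  1  2  3  4  5
 T  2  2  2  2  3  3  4
 T  3  3  3  3  3  3  3
 A  4  4  3  4  3  4  4
 C  5  4  4  3  4  4  5
 C  6  5  5  4  4  5  5
 T  7  6  6  5  5  4  5
 A  8  7  6  6  5  5  5

5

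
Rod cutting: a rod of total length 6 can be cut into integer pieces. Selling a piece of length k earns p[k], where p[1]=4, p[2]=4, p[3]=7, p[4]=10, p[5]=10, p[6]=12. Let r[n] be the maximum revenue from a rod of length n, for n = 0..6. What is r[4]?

16

   n    0    1    2    3    4    5    6
r[n]    0    4    8   12   16   20   24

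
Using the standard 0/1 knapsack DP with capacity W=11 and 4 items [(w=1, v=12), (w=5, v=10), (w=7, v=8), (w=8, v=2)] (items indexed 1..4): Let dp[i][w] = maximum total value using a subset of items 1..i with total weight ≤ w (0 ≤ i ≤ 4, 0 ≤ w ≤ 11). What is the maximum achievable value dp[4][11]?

22

i\w   0   1   2   3   4   5   6   7   8   9  10  11
  0   0   0   0   0   0   0   0   0   0   0   0   0
  1   0  12  12  12  12  12  12  12  12  12  12  12
  2   0  12  12  12  12  12  22  22  22  22  22  22
  3   0  12  12  12  12  12  22  22  22  22  22  22
  4   0  12  12  12  12  12  22  22  22  22  22  22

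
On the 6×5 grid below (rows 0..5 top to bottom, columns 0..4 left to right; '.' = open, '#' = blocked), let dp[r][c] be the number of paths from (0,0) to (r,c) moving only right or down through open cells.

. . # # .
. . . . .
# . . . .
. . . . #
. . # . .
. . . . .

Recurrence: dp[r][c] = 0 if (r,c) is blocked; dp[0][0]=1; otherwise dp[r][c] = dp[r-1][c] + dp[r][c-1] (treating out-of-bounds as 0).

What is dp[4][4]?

r\c   0   1   2   3   4
  0   1   1   0   0   0
  1   1   2   2   2   2
  2   0   2   4   6   8
  3   0   2   6  12   0
  4   0   2   0  12  12
  5   0   2   2  14  26

12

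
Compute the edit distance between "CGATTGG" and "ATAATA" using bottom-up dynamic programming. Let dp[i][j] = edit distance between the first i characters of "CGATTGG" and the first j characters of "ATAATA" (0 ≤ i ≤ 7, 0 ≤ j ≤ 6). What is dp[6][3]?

   ''  A  T  A  A  T  A
''  0  1  2  3  4  5  6
 C  1  1  2  3  4  5  6
 G  2  2  2  3  4  5  6
 A  3  2  3  2  3  4  5
 T  4  3  2  3  3  3  4
 T  5  4  3  3  4  3  4
 G  6  5  4  4  4  4  4
 G  7  6  5  5  5  5  5

4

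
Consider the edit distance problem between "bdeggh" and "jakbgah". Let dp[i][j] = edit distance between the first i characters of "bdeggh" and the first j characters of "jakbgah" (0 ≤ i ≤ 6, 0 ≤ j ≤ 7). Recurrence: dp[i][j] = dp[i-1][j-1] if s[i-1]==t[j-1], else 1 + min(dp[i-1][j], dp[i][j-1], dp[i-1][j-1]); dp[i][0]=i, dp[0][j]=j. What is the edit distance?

   ''  j  a  k  b  g  a  h
''  0  1  2  3  4  5  6  7
 b  1  1  2  3  3  4  5  6
 d  2  2  2  3  4  4  5  6
 e  3  3  3  3  4  5  5  6
 g  4  4  4  4  4  4  5  6
 g  5  5  5  5  5  4  5  6
 h  6  6  6  6  6  5  5  5

5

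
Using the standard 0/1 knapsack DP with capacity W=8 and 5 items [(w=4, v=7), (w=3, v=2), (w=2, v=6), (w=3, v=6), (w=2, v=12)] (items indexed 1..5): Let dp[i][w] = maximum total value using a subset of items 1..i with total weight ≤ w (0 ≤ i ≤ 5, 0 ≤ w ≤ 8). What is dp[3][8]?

i\w   0   1   2   3   4   5   6   7   8
  0   0   0   0   0   0   0   0   0   0
  1   0   0   0   0   7   7   7   7   7
  2   0   0   0   2   7   7   7   9   9
  3   0   0   6   6   7   8  13  13  13
  4   0   0   6   6   7  12  13  13  14
  5   0   0  12  12  18  18  19  24  25

13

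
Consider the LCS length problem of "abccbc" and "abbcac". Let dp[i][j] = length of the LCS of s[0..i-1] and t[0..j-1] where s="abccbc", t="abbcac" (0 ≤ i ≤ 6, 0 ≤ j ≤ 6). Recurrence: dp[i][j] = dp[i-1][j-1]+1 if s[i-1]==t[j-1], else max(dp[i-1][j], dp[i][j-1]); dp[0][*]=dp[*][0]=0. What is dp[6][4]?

4

   ''  a  b  b  c  a  c
''  0  0  0  0  0  0  0
 a  0  1  1  1  1  1  1
 b  0  1  2  2  2  2  2
 c  0  1  2  2  3  3  3
 c  0  1  2  2  3  3  4
 b  0  1  2  3  3  3  4
 c  0  1  2  3  4  4  4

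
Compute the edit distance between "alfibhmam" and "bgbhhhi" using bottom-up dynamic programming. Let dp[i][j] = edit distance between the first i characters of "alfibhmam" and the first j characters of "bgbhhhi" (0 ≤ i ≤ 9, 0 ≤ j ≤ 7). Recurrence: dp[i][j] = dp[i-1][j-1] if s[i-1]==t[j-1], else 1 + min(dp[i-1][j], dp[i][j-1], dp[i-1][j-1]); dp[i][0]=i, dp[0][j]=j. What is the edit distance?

7

   ''  b  g  b  h  h  h  i
''  0  1  2  3  4  5  6  7
 a  1  1  2  3  4  5  6  7
 l  2  2  2  3  4  5  6  7
 f  3  3  3  3  4  5  6  7
 i  4  4  4  4  4  5  6  6
 b  5  4  5  4  5  5  6  7
 h  6  5  5  5  4  5  5  6
 m  7  6  6  6  5  5  6  6
 a  8  7  7  7  6  6  6  7
 m  9  8  8  8  7  7  7  7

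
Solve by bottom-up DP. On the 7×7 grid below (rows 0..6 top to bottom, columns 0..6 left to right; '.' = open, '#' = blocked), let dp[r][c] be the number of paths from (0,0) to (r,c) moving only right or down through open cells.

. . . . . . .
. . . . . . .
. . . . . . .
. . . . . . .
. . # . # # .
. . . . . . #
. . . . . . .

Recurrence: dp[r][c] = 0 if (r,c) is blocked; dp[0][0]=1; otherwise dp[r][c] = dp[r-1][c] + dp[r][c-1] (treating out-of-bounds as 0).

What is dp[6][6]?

r\c   0   1   2   3   4   5   6
  0   1   1   1   1   1   1   1
  1   1   2   3   4   5   6   7
  2   1   3   6  10  15  21  28
  3   1   4  10  20  35  56  84
  4   1   5   0  20   0   0  84
  5   1   6   6  26  26  26   0
  6   1   7  13  39  65  91  91

91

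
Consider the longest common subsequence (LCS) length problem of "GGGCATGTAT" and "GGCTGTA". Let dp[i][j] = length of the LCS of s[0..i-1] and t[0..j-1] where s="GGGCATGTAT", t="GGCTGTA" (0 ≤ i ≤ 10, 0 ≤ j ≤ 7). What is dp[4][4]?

3

   ''  G  G  C  T  G  T  A
''  0  0  0  0  0  0  0  0
 G  0  1  1  1  1  1  1  1
 G  0  1  2  2  2  2  2  2
 G  0  1  2  2  2  3  3  3
 C  0  1  2  3  3  3  3  3
 A  0  1  2  3  3  3  3  4
 T  0  1  2  3  4  4  4  4
 G  0  1  2  3  4  5  5  5
 T  0  1  2  3  4  5  6  6
 A  0  1  2  3  4  5  6  7
 T  0  1  2  3  4  5  6  7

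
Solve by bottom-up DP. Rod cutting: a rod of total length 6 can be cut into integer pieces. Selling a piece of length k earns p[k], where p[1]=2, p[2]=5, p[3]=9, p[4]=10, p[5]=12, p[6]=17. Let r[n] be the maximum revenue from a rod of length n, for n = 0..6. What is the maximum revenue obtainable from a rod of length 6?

18

   n    0    1    2    3    4    5    6
r[n]    0    2    5    9   11   14   18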